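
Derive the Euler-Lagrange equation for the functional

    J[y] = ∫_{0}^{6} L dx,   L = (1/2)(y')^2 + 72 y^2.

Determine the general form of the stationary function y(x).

The Lagrangian is L = (1/2)(y')^2 + 72 y^2.
∂L/∂y = 144y.
∂L/∂y' = y'.
The Euler-Lagrange equation d/dx(∂L/∂y') − ∂L/∂y = 0 becomes:
    y'' - 144 y = 0
General solution: y(x) = A e^(12x) + B e^(-12x), where A and B are arbitrary constants fixed by the endpoint conditions.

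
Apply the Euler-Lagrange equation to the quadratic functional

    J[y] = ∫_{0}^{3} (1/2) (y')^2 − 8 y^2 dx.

The Lagrangian is L = (1/2) (y')^2 − 8 y^2.
Compute ∂L/∂y = -16y, ∂L/∂y' = y'.
The Euler-Lagrange equation d/dx(∂L/∂y') − ∂L/∂y = 0 reduces to
    y'' + 16 y = 0.
Its general solution is
    y(x) = A sin(4x) + B cos(4x),
with A, B fixed by the endpoint conditions.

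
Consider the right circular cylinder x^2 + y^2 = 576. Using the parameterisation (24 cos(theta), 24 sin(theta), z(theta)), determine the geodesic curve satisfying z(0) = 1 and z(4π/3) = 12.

Parameterise the cylinder of radius R = 24 as
    r(θ) = (24 cos θ, 24 sin θ, z(θ)).
The arc-length element is
    ds = sqrt(576 + (dz/dθ)^2) dθ,
so the Lagrangian is L = sqrt(576 + z'^2).
L depends on z' only, not on z or θ, so ∂L/∂z = 0 and
    ∂L/∂z' = z' / sqrt(576 + z'^2).
The Euler-Lagrange equation gives
    d/dθ( z' / sqrt(576 + z'^2) ) = 0,
so z' is constant. Integrating once:
    z(θ) = a θ + b,
a helix on the cylinder (a straight line when the cylinder is unrolled). The constants a, b are determined by the endpoint conditions.
With endpoint conditions z(0) = 1 and z(4π/3) = 12: from z(0) = b we get b = 1, and a·4π/3 + 1 = 12 gives a = 33/(4π), so
    z(θ) = (33/(4π)) θ + 1.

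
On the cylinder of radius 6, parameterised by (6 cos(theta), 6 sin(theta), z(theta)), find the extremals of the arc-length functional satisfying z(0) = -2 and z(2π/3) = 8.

Parameterise the cylinder of radius R = 6 as
    r(θ) = (6 cos θ, 6 sin θ, z(θ)).
The arc-length element is
    ds = sqrt(36 + (dz/dθ)^2) dθ,
so the Lagrangian is L = sqrt(36 + z'^2).
L depends on z' only, not on z or θ, so ∂L/∂z = 0 and
    ∂L/∂z' = z' / sqrt(36 + z'^2).
The Euler-Lagrange equation gives
    d/dθ( z' / sqrt(36 + z'^2) ) = 0,
so z' is constant. Integrating once:
    z(θ) = a θ + b,
a helix on the cylinder (a straight line when the cylinder is unrolled). The constants a, b are determined by the endpoint conditions.
With endpoint conditions z(0) = -2 and z(2π/3) = 8: from z(0) = b we get b = -2, and a·2π/3 + -2 = 8 gives a = 15/π, so
    z(θ) = (15/π) θ − 2.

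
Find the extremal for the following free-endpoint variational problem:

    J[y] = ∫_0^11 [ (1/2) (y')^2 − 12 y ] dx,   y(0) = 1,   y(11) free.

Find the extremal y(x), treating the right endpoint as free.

The Lagrangian L = (1/2) (y')^2 − 12 y gives
    ∂L/∂y = −12,   ∂L/∂y' = y'.
Euler-Lagrange: d/dx(y') − (−12) = 0, i.e. y'' + 12 = 0, so
    y(x) = −(12/2) x^2 + C1 x + C2.
Fixed left endpoint y(0) = 1 ⇒ C2 = 1.
The right endpoint x = 11 is free, so the natural (transversality) condition is ∂L/∂y' |_{x=11} = 0, i.e. y'(11) = 0.
Compute y'(x) = −12 x + C1, so y'(11) = −132 + C1 = 0 ⇒ C1 = 132.
Therefore the extremal is
    y(x) = −6 x^2 + 132 x + 1.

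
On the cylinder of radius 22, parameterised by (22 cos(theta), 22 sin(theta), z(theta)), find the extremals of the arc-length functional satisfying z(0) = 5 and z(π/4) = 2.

Parameterise the cylinder of radius R = 22 as
    r(θ) = (22 cos θ, 22 sin θ, z(θ)).
The arc-length element is
    ds = sqrt(484 + (dz/dθ)^2) dθ,
so the Lagrangian is L = sqrt(484 + z'^2).
L depends on z' only, not on z or θ, so ∂L/∂z = 0 and
    ∂L/∂z' = z' / sqrt(484 + z'^2).
The Euler-Lagrange equation gives
    d/dθ( z' / sqrt(484 + z'^2) ) = 0,
so z' is constant. Integrating once:
    z(θ) = a θ + b,
a helix on the cylinder (a straight line when the cylinder is unrolled). The constants a, b are determined by the endpoint conditions.
With endpoint conditions z(0) = 5 and z(π/4) = 2: from z(0) = b we get b = 5, and a·π/4 + 5 = 2 gives a = -12/π, so
    z(θ) = (-12/π) θ + 5.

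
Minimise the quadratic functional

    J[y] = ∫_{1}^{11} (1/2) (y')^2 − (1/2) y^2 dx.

The Lagrangian is L = (1/2) (y')^2 − (1/2) y^2.
Compute ∂L/∂y = -y, ∂L/∂y' = y'.
The Euler-Lagrange equation d/dx(∂L/∂y') − ∂L/∂y = 0 reduces to
    y'' + y = 0.
Its general solution is
    y(x) = A sin(x) + B cos(x),
with A, B fixed by the endpoint conditions.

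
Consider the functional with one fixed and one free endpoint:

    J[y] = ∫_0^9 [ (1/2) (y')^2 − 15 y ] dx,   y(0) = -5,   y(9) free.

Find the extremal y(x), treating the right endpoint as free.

The Lagrangian L = (1/2) (y')^2 − 15 y gives
    ∂L/∂y = −15,   ∂L/∂y' = y'.
Euler-Lagrange: d/dx(y') − (−15) = 0, i.e. y'' + 15 = 0, so
    y(x) = −(15/2) x^2 + C1 x + C2.
Fixed left endpoint y(0) = -5 ⇒ C2 = -5.
The right endpoint x = 9 is free, so the natural (transversality) condition is ∂L/∂y' |_{x=9} = 0, i.e. y'(9) = 0.
Compute y'(x) = −15 x + C1, so y'(9) = −135 + C1 = 0 ⇒ C1 = 135.
Therefore the extremal is
    y(x) = −(15/2) x^2 + 135 x − 5.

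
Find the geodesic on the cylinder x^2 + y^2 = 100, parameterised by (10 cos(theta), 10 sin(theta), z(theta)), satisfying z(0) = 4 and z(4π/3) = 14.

Parameterise the cylinder of radius R = 10 as
    r(θ) = (10 cos θ, 10 sin θ, z(θ)).
The arc-length element is
    ds = sqrt(100 + (dz/dθ)^2) dθ,
so the Lagrangian is L = sqrt(100 + z'^2).
L depends on z' only, not on z or θ, so ∂L/∂z = 0 and
    ∂L/∂z' = z' / sqrt(100 + z'^2).
The Euler-Lagrange equation gives
    d/dθ( z' / sqrt(100 + z'^2) ) = 0,
so z' is constant. Integrating once:
    z(θ) = a θ + b,
a helix on the cylinder (a straight line when the cylinder is unrolled). The constants a, b are determined by the endpoint conditions.
With endpoint conditions z(0) = 4 and z(4π/3) = 14: from z(0) = b we get b = 4, and a·4π/3 + 4 = 14 gives a = 15/(2π), so
    z(θ) = (15/(2π)) θ + 4.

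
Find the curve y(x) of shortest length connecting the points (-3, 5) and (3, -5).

Arc-length functional: J[y] = ∫ sqrt(1 + (y')^2) dx.
Lagrangian L = sqrt(1 + (y')^2) has no explicit y dependence, so ∂L/∂y = 0 and the Euler-Lagrange equation gives
    d/dx( y' / sqrt(1 + (y')^2) ) = 0  ⇒  y' / sqrt(1 + (y')^2) = const.
Hence y' is constant, so y(x) is affine.
Fitting the endpoints (-3, 5) and (3, -5):
    slope m = ((-5) − 5) / (3 − (-3)) = -5/3,
    intercept c = 5 − m·(-3) = 0.
Extremal: y(x) = (-5/3) x.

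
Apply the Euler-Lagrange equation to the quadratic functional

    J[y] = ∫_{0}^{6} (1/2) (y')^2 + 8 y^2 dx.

The Lagrangian is L = (1/2) (y')^2 + 8 y^2.
Compute ∂L/∂y = 16y, ∂L/∂y' = y'.
The Euler-Lagrange equation d/dx(∂L/∂y') − ∂L/∂y = 0 reduces to
    y'' − 16 y = 0.
Its general solution is
    y(x) = A e^(4x) + B e^(−4x),
with A, B fixed by the endpoint conditions.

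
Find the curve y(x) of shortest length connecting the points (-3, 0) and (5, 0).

Arc-length functional: J[y] = ∫ sqrt(1 + (y')^2) dx.
Lagrangian L = sqrt(1 + (y')^2) has no explicit y dependence, so ∂L/∂y = 0 and the Euler-Lagrange equation gives
    d/dx( y' / sqrt(1 + (y')^2) ) = 0  ⇒  y' / sqrt(1 + (y')^2) = const.
Hence y' is constant, so y(x) is affine.
Fitting the endpoints (-3, 0) and (5, 0):
    slope m = (0 − 0) / (5 − (-3)) = 0,
    intercept c = 0 − m·(-3) = 0.
Extremal: y(x) = 0.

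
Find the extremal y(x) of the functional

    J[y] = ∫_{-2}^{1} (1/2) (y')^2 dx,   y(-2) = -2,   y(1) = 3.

The Lagrangian is L = (1/2) (y')^2.
Compute ∂L/∂y = 0, ∂L/∂y' = y'.
The Euler-Lagrange equation d/dx(∂L/∂y') − ∂L/∂y = 0 reduces to
    y'' = 0.
Its general solution is
    y(x) = A x + B,
with A, B fixed by the endpoint conditions.
Applying the endpoint conditions y(-2) = -2 and y(1) = 3: solve A·-2 + B = -2 and A·1 + B = 3. Subtracting gives A(1 − -2) = 3 − -2, so A = 5/3, and B = -2 − A·-2 = 4/3. Therefore
    y(x) = (5/3) x + 4/3.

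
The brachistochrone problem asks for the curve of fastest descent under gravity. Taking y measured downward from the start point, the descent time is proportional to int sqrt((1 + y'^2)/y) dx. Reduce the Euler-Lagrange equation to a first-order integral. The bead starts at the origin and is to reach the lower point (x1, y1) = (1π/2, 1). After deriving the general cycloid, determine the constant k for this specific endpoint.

The Lagrangian L = sqrt((1 + y'^2) / y) has no explicit x dependence, so the Beltrami identity applies:
    L − y' ∂L/∂y' = C.
Compute ∂L/∂y' = y' / sqrt(y (1 + y'^2)).
Substitute:
    sqrt((1 + y'^2)/y) − y'·y' / sqrt(y (1 + y'^2))
    = (1 + y'^2) / sqrt(y (1 + y'^2)) − y'^2 / sqrt(y (1 + y'^2))
    = 1 / sqrt(y (1 + y'^2)) = C.
Squaring and rearranging gives the first integral
    y (1 + y'^2) = 1/C^2 =: k   (constant).
Solving this first-order ODE by the substitution
    y = (k/2)(1 − cos θ)
yields the cycloid parameterisation
    x(θ) = (k/2)(θ − sin θ),   y(θ) = (k/2)(1 − cos θ).
The constant k is fixed by the endpoint condition.
Now fit the given lower endpoint (x1, y1) = (1π/2, 1). At the bottom of the first arch (θ = π), the parametric equations give
    y(π) = (k/2)(1 − cos π) = k,
    x(π) = (k/2)(π − sin π) = kπ/2.
Matching y(π) = 1 gives k = 1, consistent with x(π) = 1π/2. Therefore the specific cycloid is
    x(θ) = (1/2)(θ − sin θ),   y(θ) = (1/2)(1 − cos θ).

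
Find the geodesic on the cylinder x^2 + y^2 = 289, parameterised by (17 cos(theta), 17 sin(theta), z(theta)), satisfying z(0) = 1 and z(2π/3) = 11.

Parameterise the cylinder of radius R = 17 as
    r(θ) = (17 cos θ, 17 sin θ, z(θ)).
The arc-length element is
    ds = sqrt(289 + (dz/dθ)^2) dθ,
so the Lagrangian is L = sqrt(289 + z'^2).
L depends on z' only, not on z or θ, so ∂L/∂z = 0 and
    ∂L/∂z' = z' / sqrt(289 + z'^2).
The Euler-Lagrange equation gives
    d/dθ( z' / sqrt(289 + z'^2) ) = 0,
so z' is constant. Integrating once:
    z(θ) = a θ + b,
a helix on the cylinder (a straight line when the cylinder is unrolled). The constants a, b are determined by the endpoint conditions.
With endpoint conditions z(0) = 1 and z(2π/3) = 11: from z(0) = b we get b = 1, and a·2π/3 + 1 = 11 gives a = 15/π, so
    z(θ) = (15/π) θ + 1.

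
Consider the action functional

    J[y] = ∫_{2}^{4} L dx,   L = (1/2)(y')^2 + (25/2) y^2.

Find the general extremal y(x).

The Lagrangian is L = (1/2)(y')^2 + (25/2) y^2.
∂L/∂y = 25y.
∂L/∂y' = y'.
The Euler-Lagrange equation d/dx(∂L/∂y') − ∂L/∂y = 0 becomes:
    y'' - 25 y = 0
General solution: y(x) = A e^(5x) + B e^(-5x), where A and B are arbitrary constants fixed by the endpoint conditions.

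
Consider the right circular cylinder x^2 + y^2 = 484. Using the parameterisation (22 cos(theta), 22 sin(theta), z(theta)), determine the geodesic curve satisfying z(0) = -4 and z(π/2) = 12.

Parameterise the cylinder of radius R = 22 as
    r(θ) = (22 cos θ, 22 sin θ, z(θ)).
The arc-length element is
    ds = sqrt(484 + (dz/dθ)^2) dθ,
so the Lagrangian is L = sqrt(484 + z'^2).
L depends on z' only, not on z or θ, so ∂L/∂z = 0 and
    ∂L/∂z' = z' / sqrt(484 + z'^2).
The Euler-Lagrange equation gives
    d/dθ( z' / sqrt(484 + z'^2) ) = 0,
so z' is constant. Integrating once:
    z(θ) = a θ + b,
a helix on the cylinder (a straight line when the cylinder is unrolled). The constants a, b are determined by the endpoint conditions.
With endpoint conditions z(0) = -4 and z(π/2) = 12: from z(0) = b we get b = -4, and a·π/2 + -4 = 12 gives a = 32/π, so
    z(θ) = (32/π) θ − 4.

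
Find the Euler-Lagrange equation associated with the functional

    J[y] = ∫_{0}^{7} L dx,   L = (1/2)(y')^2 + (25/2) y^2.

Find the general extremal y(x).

The Lagrangian is L = (1/2)(y')^2 + (25/2) y^2.
∂L/∂y = 25y.
∂L/∂y' = y'.
The Euler-Lagrange equation d/dx(∂L/∂y') − ∂L/∂y = 0 becomes:
    y'' - 25 y = 0
General solution: y(x) = A e^(5x) + B e^(-5x), where A and B are arbitrary constants fixed by the endpoint conditions.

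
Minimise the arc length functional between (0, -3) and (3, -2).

Arc-length functional: J[y] = ∫ sqrt(1 + (y')^2) dx.
Lagrangian L = sqrt(1 + (y')^2) has no explicit y dependence, so ∂L/∂y = 0 and the Euler-Lagrange equation gives
    d/dx( y' / sqrt(1 + (y')^2) ) = 0  ⇒  y' / sqrt(1 + (y')^2) = const.
Hence y' is constant, so y(x) is affine.
Fitting the endpoints (0, -3) and (3, -2):
    slope m = ((-2) − (-3)) / (3 − 0) = 1/3,
    intercept c = (-3) − m·0 = -3.
Extremal: y(x) = (1/3) x - 3.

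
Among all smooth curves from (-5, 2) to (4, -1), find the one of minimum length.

Arc-length functional: J[y] = ∫ sqrt(1 + (y')^2) dx.
Lagrangian L = sqrt(1 + (y')^2) has no explicit y dependence, so ∂L/∂y = 0 and the Euler-Lagrange equation gives
    d/dx( y' / sqrt(1 + (y')^2) ) = 0  ⇒  y' / sqrt(1 + (y')^2) = const.
Hence y' is constant, so y(x) is affine.
Fitting the endpoints (-5, 2) and (4, -1):
    slope m = ((-1) − 2) / (4 − (-5)) = -1/3,
    intercept c = 2 − m·(-5) = 1/3.
Extremal: y(x) = (-1/3) x + 1/3.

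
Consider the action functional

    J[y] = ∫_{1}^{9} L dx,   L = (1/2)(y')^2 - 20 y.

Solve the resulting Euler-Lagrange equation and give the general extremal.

The Lagrangian is L = (1/2)(y')^2 - 20 y.
∂L/∂y = -20.
∂L/∂y' = y'.
The Euler-Lagrange equation d/dx(∂L/∂y') − ∂L/∂y = 0 becomes:
    y'' + 20 = 0
General solution: y(x) = -10 x^2 + A x + B, where A and B are arbitrary constants fixed by the endpoint conditions.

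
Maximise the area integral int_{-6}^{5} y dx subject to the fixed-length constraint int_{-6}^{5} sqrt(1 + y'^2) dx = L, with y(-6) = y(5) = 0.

Set up the augmented Lagrangian using a multiplier λ for the length constraint:
    F(y, y') = y − λ sqrt(1 + y'^2).
F has no explicit x dependence, so the Beltrami identity yields a first integral
    F − y' ∂F/∂y' = C.
Compute ∂F/∂y' = −λ y' / sqrt(1 + y'^2). Then
    y − λ sqrt(1 + y'^2) + λ y'^2 / sqrt(1 + y'^2) = C
    ⇒  y − λ / sqrt(1 + y'^2) = C.
Solving for y' and integrating gives
    (x − a)^2 + (y − b)^2 = λ^2,
a circular arc of radius λ. The constants a, b are determined by the endpoint conditions y(-6) = y(5) = 0, and λ is fixed implicitly by the length constraint
    ∫_{-6}^{5} sqrt(1 + y'^2) dx = L.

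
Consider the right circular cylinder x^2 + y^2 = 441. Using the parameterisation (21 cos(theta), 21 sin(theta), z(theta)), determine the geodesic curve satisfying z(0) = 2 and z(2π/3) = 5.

Parameterise the cylinder of radius R = 21 as
    r(θ) = (21 cos θ, 21 sin θ, z(θ)).
The arc-length element is
    ds = sqrt(441 + (dz/dθ)^2) dθ,
so the Lagrangian is L = sqrt(441 + z'^2).
L depends on z' only, not on z or θ, so ∂L/∂z = 0 and
    ∂L/∂z' = z' / sqrt(441 + z'^2).
The Euler-Lagrange equation gives
    d/dθ( z' / sqrt(441 + z'^2) ) = 0,
so z' is constant. Integrating once:
    z(θ) = a θ + b,
a helix on the cylinder (a straight line when the cylinder is unrolled). The constants a, b are determined by the endpoint conditions.
With endpoint conditions z(0) = 2 and z(2π/3) = 5: from z(0) = b we get b = 2, and a·2π/3 + 2 = 5 gives a = 9/(2π), so
    z(θ) = (9/(2π)) θ + 2.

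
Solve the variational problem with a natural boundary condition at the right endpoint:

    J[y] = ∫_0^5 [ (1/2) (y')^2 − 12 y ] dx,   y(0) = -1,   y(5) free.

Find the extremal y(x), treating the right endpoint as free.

The Lagrangian L = (1/2) (y')^2 − 12 y gives
    ∂L/∂y = −12,   ∂L/∂y' = y'.
Euler-Lagrange: d/dx(y') − (−12) = 0, i.e. y'' + 12 = 0, so
    y(x) = −(12/2) x^2 + C1 x + C2.
Fixed left endpoint y(0) = -1 ⇒ C2 = -1.
The right endpoint x = 5 is free, so the natural (transversality) condition is ∂L/∂y' |_{x=5} = 0, i.e. y'(5) = 0.
Compute y'(x) = −12 x + C1, so y'(5) = −60 + C1 = 0 ⇒ C1 = 60.
Therefore the extremal is
    y(x) = −6 x^2 + 60 x − 1.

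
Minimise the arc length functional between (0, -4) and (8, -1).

Arc-length functional: J[y] = ∫ sqrt(1 + (y')^2) dx.
Lagrangian L = sqrt(1 + (y')^2) has no explicit y dependence, so ∂L/∂y = 0 and the Euler-Lagrange equation gives
    d/dx( y' / sqrt(1 + (y')^2) ) = 0  ⇒  y' / sqrt(1 + (y')^2) = const.
Hence y' is constant, so y(x) is affine.
Fitting the endpoints (0, -4) and (8, -1):
    slope m = ((-1) − (-4)) / (8 − 0) = 3/8,
    intercept c = (-4) − m·0 = -4.
Extremal: y(x) = (3/8) x - 4.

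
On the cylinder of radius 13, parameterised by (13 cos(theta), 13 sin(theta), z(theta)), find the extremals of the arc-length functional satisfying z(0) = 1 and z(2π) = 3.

Parameterise the cylinder of radius R = 13 as
    r(θ) = (13 cos θ, 13 sin θ, z(θ)).
The arc-length element is
    ds = sqrt(169 + (dz/dθ)^2) dθ,
so the Lagrangian is L = sqrt(169 + z'^2).
L depends on z' only, not on z or θ, so ∂L/∂z = 0 and
    ∂L/∂z' = z' / sqrt(169 + z'^2).
The Euler-Lagrange equation gives
    d/dθ( z' / sqrt(169 + z'^2) ) = 0,
so z' is constant. Integrating once:
    z(θ) = a θ + b,
a helix on the cylinder (a straight line when the cylinder is unrolled). The constants a, b are determined by the endpoint conditions.
With endpoint conditions z(0) = 1 and z(2π) = 3: from z(0) = b we get b = 1, and a·2π + 1 = 3 gives a = 1/π, so
    z(θ) = (1/π) θ + 1.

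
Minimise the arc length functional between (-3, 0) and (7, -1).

Arc-length functional: J[y] = ∫ sqrt(1 + (y')^2) dx.
Lagrangian L = sqrt(1 + (y')^2) has no explicit y dependence, so ∂L/∂y = 0 and the Euler-Lagrange equation gives
    d/dx( y' / sqrt(1 + (y')^2) ) = 0  ⇒  y' / sqrt(1 + (y')^2) = const.
Hence y' is constant, so y(x) is affine.
Fitting the endpoints (-3, 0) and (7, -1):
    slope m = ((-1) − 0) / (7 − (-3)) = -1/10,
    intercept c = 0 − m·(-3) = -3/10.
Extremal: y(x) = (-1/10) x - 3/10.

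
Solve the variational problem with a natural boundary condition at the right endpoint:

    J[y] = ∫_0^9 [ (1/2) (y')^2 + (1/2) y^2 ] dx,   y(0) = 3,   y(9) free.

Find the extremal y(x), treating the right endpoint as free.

The Lagrangian L = (1/2) (y')^2 + (1/2) y^2 gives
    ∂L/∂y = 1 y,   ∂L/∂y' = y'.
Euler-Lagrange: y'' − y = 0.
With k = 1, the general solution is
    y(x) = A cosh(x) + B sinh(x).
Fixed left endpoint y(0) = 3 ⇒ A = 3.
The right endpoint x = 9 is free, so the natural (transversality) condition is ∂L/∂y' |_{x=9} = 0, i.e. y'(9) = 0.
Compute y'(x) = A k sinh(k x) + B k cosh(k x), so
    y'(9) = A k sinh(k·9) + B k cosh(k·9) = 0
    ⇒ B = −A tanh(k·9) = − 3 tanh(1·9).
Therefore the extremal is
    y(x) = 3 cosh(1 x) − 3 tanh(1·9) sinh(1 x).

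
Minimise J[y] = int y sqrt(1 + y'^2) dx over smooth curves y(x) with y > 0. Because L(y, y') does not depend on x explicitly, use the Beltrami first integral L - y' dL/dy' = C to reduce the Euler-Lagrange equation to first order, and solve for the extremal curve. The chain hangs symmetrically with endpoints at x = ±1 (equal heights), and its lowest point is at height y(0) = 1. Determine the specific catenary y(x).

The Lagrangian L(y, y') = y sqrt(1 + y'^2) has no explicit x dependence, so the Beltrami identity applies:
    L − y' ∂L/∂y' = C.
Compute ∂L/∂y' = y · y' / sqrt(1 + y'^2). Then
    L − y' ∂L/∂y'
    = y sqrt(1 + y'^2) − y · y'^2 / sqrt(1 + y'^2)
    = y (1 + y'^2 − y'^2) / sqrt(1 + y'^2)
    = y / sqrt(1 + y'^2) = C.
Squaring gives y^2 = C^2 (1 + y'^2), i.e.
    y'^2 = y^2 / C^2 − 1.
Separating variables,
    dy / sqrt(y^2 − C^2) = dx / C,
and integrating gives arccosh(y / C) = (x − a)/C, so
    y(x) = C cosh((x − a)/C),
the catenary. The constants C and a are fixed by the two endpoint conditions (and, for the hanging-chain problem, the length constraint selects C).
Now fit the given data. The endpoints x = ±1 are symmetric at equal height, so the catenary is even about its minimum: a = 0 and y(x) = C cosh(x/C). The lowest point is y(0) = C cosh(0) = C, and we are told y(0) = 1, so C = 1. Therefore
    y(x) = cosh(x),
and at the endpoints
    y(±1) = cosh(1).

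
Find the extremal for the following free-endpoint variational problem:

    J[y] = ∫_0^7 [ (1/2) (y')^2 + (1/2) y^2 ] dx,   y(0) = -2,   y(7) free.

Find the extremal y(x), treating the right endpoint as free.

The Lagrangian L = (1/2) (y')^2 + (1/2) y^2 gives
    ∂L/∂y = 1 y,   ∂L/∂y' = y'.
Euler-Lagrange: y'' − y = 0.
With k = 1, the general solution is
    y(x) = A cosh(x) + B sinh(x).
Fixed left endpoint y(0) = -2 ⇒ A = -2.
The right endpoint x = 7 is free, so the natural (transversality) condition is ∂L/∂y' |_{x=7} = 0, i.e. y'(7) = 0.
Compute y'(x) = A k sinh(k x) + B k cosh(k x), so
    y'(7) = A k sinh(k·7) + B k cosh(k·7) = 0
    ⇒ B = −A tanh(k·7) = 2 tanh(1·7).
Therefore the extremal is
    y(x) = −2 cosh(1 x) + 2 tanh(1·7) sinh(1 x).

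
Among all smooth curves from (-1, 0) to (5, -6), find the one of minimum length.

Arc-length functional: J[y] = ∫ sqrt(1 + (y')^2) dx.
Lagrangian L = sqrt(1 + (y')^2) has no explicit y dependence, so ∂L/∂y = 0 and the Euler-Lagrange equation gives
    d/dx( y' / sqrt(1 + (y')^2) ) = 0  ⇒  y' / sqrt(1 + (y')^2) = const.
Hence y' is constant, so y(x) is affine.
Fitting the endpoints (-1, 0) and (5, -6):
    slope m = ((-6) − 0) / (5 − (-1)) = -1,
    intercept c = 0 − m·(-1) = -1.
Extremal: y(x) = -x - 1.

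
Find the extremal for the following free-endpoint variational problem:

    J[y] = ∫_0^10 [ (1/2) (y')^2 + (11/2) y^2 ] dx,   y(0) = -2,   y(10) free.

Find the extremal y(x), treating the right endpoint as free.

The Lagrangian L = (1/2) (y')^2 + (11/2) y^2 gives
    ∂L/∂y = 11 y,   ∂L/∂y' = y'.
Euler-Lagrange: y'' − 11 y = 0.
With k = sqrt(11), the general solution is
    y(x) = A cosh(sqrt(11) x) + B sinh(sqrt(11) x).
Fixed left endpoint y(0) = -2 ⇒ A = -2.
The right endpoint x = 10 is free, so the natural (transversality) condition is ∂L/∂y' |_{x=10} = 0, i.e. y'(10) = 0.
Compute y'(x) = A k sinh(k x) + B k cosh(k x), so
    y'(10) = A k sinh(k·10) + B k cosh(k·10) = 0
    ⇒ B = −A tanh(k·10) = 2 tanh(sqrt(11)·10).
Therefore the extremal is
    y(x) = −2 cosh(sqrt(11) x) + 2 tanh(sqrt(11)·10) sinh(sqrt(11) x).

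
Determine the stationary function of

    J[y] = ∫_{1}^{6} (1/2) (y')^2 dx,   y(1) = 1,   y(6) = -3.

The Lagrangian is L = (1/2) (y')^2.
Compute ∂L/∂y = 0, ∂L/∂y' = y'.
The Euler-Lagrange equation d/dx(∂L/∂y') − ∂L/∂y = 0 reduces to
    y'' = 0.
Its general solution is
    y(x) = A x + B,
with A, B fixed by the endpoint conditions.
Applying the endpoint conditions y(1) = 1 and y(6) = -3: solve A·1 + B = 1 and A·6 + B = -3. Subtracting gives A(6 − 1) = -3 − 1, so A = -4/5, and B = 1 − A·1 = 9/5. Therefore
    y(x) = (-4/5) x + 9/5.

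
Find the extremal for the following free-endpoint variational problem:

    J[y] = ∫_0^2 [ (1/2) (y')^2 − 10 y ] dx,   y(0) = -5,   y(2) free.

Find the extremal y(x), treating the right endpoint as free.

The Lagrangian L = (1/2) (y')^2 − 10 y gives
    ∂L/∂y = −10,   ∂L/∂y' = y'.
Euler-Lagrange: d/dx(y') − (−10) = 0, i.e. y'' + 10 = 0, so
    y(x) = −(10/2) x^2 + C1 x + C2.
Fixed left endpoint y(0) = -5 ⇒ C2 = -5.
The right endpoint x = 2 is free, so the natural (transversality) condition is ∂L/∂y' |_{x=2} = 0, i.e. y'(2) = 0.
Compute y'(x) = −10 x + C1, so y'(2) = −20 + C1 = 0 ⇒ C1 = 20.
Therefore the extremal is
    y(x) = −5 x^2 + 20 x − 5.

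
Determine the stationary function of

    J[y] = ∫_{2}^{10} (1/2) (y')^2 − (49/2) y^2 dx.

The Lagrangian is L = (1/2) (y')^2 − (49/2) y^2.
Compute ∂L/∂y = -49y, ∂L/∂y' = y'.
The Euler-Lagrange equation d/dx(∂L/∂y') − ∂L/∂y = 0 reduces to
    y'' + 49 y = 0.
Its general solution is
    y(x) = A sin(7x) + B cos(7x),
with A, B fixed by the endpoint conditions.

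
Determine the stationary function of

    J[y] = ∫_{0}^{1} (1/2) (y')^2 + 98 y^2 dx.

The Lagrangian is L = (1/2) (y')^2 + 98 y^2.
Compute ∂L/∂y = 196y, ∂L/∂y' = y'.
The Euler-Lagrange equation d/dx(∂L/∂y') − ∂L/∂y = 0 reduces to
    y'' − 196 y = 0.
Its general solution is
    y(x) = A e^(14x) + B e^(−14x),
with A, B fixed by the endpoint conditions.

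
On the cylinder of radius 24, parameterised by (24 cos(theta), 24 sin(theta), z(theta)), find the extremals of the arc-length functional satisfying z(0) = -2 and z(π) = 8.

Parameterise the cylinder of radius R = 24 as
    r(θ) = (24 cos θ, 24 sin θ, z(θ)).
The arc-length element is
    ds = sqrt(576 + (dz/dθ)^2) dθ,
so the Lagrangian is L = sqrt(576 + z'^2).
L depends on z' only, not on z or θ, so ∂L/∂z = 0 and
    ∂L/∂z' = z' / sqrt(576 + z'^2).
The Euler-Lagrange equation gives
    d/dθ( z' / sqrt(576 + z'^2) ) = 0,
so z' is constant. Integrating once:
    z(θ) = a θ + b,
a helix on the cylinder (a straight line when the cylinder is unrolled). The constants a, b are determined by the endpoint conditions.
With endpoint conditions z(0) = -2 and z(π) = 8: from z(0) = b we get b = -2, and a·π + -2 = 8 gives a = 10/π, so
    z(θ) = (10/π) θ − 2.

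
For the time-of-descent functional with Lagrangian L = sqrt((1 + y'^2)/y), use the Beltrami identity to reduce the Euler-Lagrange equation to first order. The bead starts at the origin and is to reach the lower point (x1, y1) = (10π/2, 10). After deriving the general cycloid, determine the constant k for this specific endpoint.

The Lagrangian L = sqrt((1 + y'^2) / y) has no explicit x dependence, so the Beltrami identity applies:
    L − y' ∂L/∂y' = C.
Compute ∂L/∂y' = y' / sqrt(y (1 + y'^2)).
Substitute:
    sqrt((1 + y'^2)/y) − y'·y' / sqrt(y (1 + y'^2))
    = (1 + y'^2) / sqrt(y (1 + y'^2)) − y'^2 / sqrt(y (1 + y'^2))
    = 1 / sqrt(y (1 + y'^2)) = C.
Squaring and rearranging gives the first integral
    y (1 + y'^2) = 1/C^2 =: k   (constant).
Solving this first-order ODE by the substitution
    y = (k/2)(1 − cos θ)
yields the cycloid parameterisation
    x(θ) = (k/2)(θ − sin θ),   y(θ) = (k/2)(1 − cos θ).
The constant k is fixed by the endpoint condition.
Now fit the given lower endpoint (x1, y1) = (10π/2, 10). At the bottom of the first arch (θ = π), the parametric equations give
    y(π) = (k/2)(1 − cos π) = k,
    x(π) = (k/2)(π − sin π) = kπ/2.
Matching y(π) = 10 gives k = 10, consistent with x(π) = 10π/2. Therefore the specific cycloid is
    x(θ) = (10/2)(θ − sin θ),   y(θ) = (10/2)(1 − cos θ).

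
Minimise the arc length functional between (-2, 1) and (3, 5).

Arc-length functional: J[y] = ∫ sqrt(1 + (y')^2) dx.
Lagrangian L = sqrt(1 + (y')^2) has no explicit y dependence, so ∂L/∂y = 0 and the Euler-Lagrange equation gives
    d/dx( y' / sqrt(1 + (y')^2) ) = 0  ⇒  y' / sqrt(1 + (y')^2) = const.
Hence y' is constant, so y(x) is affine.
Fitting the endpoints (-2, 1) and (3, 5):
    slope m = (5 − 1) / (3 − (-2)) = 4/5,
    intercept c = 1 − m·(-2) = 13/5.
Extremal: y(x) = (4/5) x + 13/5.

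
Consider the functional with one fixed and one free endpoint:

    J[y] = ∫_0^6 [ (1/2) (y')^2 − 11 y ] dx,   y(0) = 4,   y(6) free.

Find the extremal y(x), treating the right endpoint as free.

The Lagrangian L = (1/2) (y')^2 − 11 y gives
    ∂L/∂y = −11,   ∂L/∂y' = y'.
Euler-Lagrange: d/dx(y') − (−11) = 0, i.e. y'' + 11 = 0, so
    y(x) = −(11/2) x^2 + C1 x + C2.
Fixed left endpoint y(0) = 4 ⇒ C2 = 4.
The right endpoint x = 6 is free, so the natural (transversality) condition is ∂L/∂y' |_{x=6} = 0, i.e. y'(6) = 0.
Compute y'(x) = −11 x + C1, so y'(6) = −66 + C1 = 0 ⇒ C1 = 66.
Therefore the extremal is
    y(x) = −(11/2) x^2 + 66 x + 4.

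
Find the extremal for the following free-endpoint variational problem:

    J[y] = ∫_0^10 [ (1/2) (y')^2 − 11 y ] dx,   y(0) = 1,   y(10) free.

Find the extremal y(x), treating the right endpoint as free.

The Lagrangian L = (1/2) (y')^2 − 11 y gives
    ∂L/∂y = −11,   ∂L/∂y' = y'.
Euler-Lagrange: d/dx(y') − (−11) = 0, i.e. y'' + 11 = 0, so
    y(x) = −(11/2) x^2 + C1 x + C2.
Fixed left endpoint y(0) = 1 ⇒ C2 = 1.
The right endpoint x = 10 is free, so the natural (transversality) condition is ∂L/∂y' |_{x=10} = 0, i.e. y'(10) = 0.
Compute y'(x) = −11 x + C1, so y'(10) = −110 + C1 = 0 ⇒ C1 = 110.
Therefore the extremal is
    y(x) = −(11/2) x^2 + 110 x + 1.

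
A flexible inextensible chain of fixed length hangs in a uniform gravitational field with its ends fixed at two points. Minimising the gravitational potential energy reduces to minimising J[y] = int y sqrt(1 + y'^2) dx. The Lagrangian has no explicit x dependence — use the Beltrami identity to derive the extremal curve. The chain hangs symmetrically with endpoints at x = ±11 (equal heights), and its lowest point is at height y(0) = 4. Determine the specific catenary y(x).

The Lagrangian L(y, y') = y sqrt(1 + y'^2) has no explicit x dependence, so the Beltrami identity applies:
    L − y' ∂L/∂y' = C.
Compute ∂L/∂y' = y · y' / sqrt(1 + y'^2). Then
    L − y' ∂L/∂y'
    = y sqrt(1 + y'^2) − y · y'^2 / sqrt(1 + y'^2)
    = y (1 + y'^2 − y'^2) / sqrt(1 + y'^2)
    = y / sqrt(1 + y'^2) = C.
Squaring gives y^2 = C^2 (1 + y'^2), i.e.
    y'^2 = y^2 / C^2 − 1.
Separating variables,
    dy / sqrt(y^2 − C^2) = dx / C,
and integrating gives arccosh(y / C) = (x − a)/C, so
    y(x) = C cosh((x − a)/C),
the catenary. The constants C and a are fixed by the two endpoint conditions (and, for the hanging-chain problem, the length constraint selects C).
Now fit the given data. The endpoints x = ±11 are symmetric at equal height, so the catenary is even about its minimum: a = 0 and y(x) = C cosh(x/C). The lowest point is y(0) = C cosh(0) = C, and we are told y(0) = 4, so C = 4. Therefore
    y(x) = 4 cosh(x/4),
and at the endpoints
    y(±11) = 4 cosh(11/4).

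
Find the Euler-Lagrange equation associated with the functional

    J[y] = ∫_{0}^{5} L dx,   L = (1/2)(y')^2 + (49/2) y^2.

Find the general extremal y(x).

The Lagrangian is L = (1/2)(y')^2 + (49/2) y^2.
∂L/∂y = 49y.
∂L/∂y' = y'.
The Euler-Lagrange equation d/dx(∂L/∂y') − ∂L/∂y = 0 becomes:
    y'' - 49 y = 0
General solution: y(x) = A e^(7x) + B e^(-7x), where A and B are arbitrary constants fixed by the endpoint conditions.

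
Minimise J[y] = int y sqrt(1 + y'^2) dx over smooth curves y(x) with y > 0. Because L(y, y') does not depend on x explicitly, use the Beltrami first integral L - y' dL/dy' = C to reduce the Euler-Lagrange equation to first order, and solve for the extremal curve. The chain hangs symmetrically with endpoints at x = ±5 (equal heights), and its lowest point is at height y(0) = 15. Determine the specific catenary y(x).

The Lagrangian L(y, y') = y sqrt(1 + y'^2) has no explicit x dependence, so the Beltrami identity applies:
    L − y' ∂L/∂y' = C.
Compute ∂L/∂y' = y · y' / sqrt(1 + y'^2). Then
    L − y' ∂L/∂y'
    = y sqrt(1 + y'^2) − y · y'^2 / sqrt(1 + y'^2)
    = y (1 + y'^2 − y'^2) / sqrt(1 + y'^2)
    = y / sqrt(1 + y'^2) = C.
Squaring gives y^2 = C^2 (1 + y'^2), i.e.
    y'^2 = y^2 / C^2 − 1.
Separating variables,
    dy / sqrt(y^2 − C^2) = dx / C,
and integrating gives arccosh(y / C) = (x − a)/C, so
    y(x) = C cosh((x − a)/C),
the catenary. The constants C and a are fixed by the two endpoint conditions (and, for the hanging-chain problem, the length constraint selects C).
Now fit the given data. The endpoints x = ±5 are symmetric at equal height, so the catenary is even about its minimum: a = 0 and y(x) = C cosh(x/C). The lowest point is y(0) = C cosh(0) = C, and we are told y(0) = 15, so C = 15. Therefore
    y(x) = 15 cosh(x/15),
and at the endpoints
    y(±5) = 15 cosh(5/15).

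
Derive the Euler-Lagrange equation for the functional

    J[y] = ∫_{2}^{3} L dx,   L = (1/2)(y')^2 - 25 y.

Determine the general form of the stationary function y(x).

The Lagrangian is L = (1/2)(y')^2 - 25 y.
∂L/∂y = -25.
∂L/∂y' = y'.
The Euler-Lagrange equation d/dx(∂L/∂y') − ∂L/∂y = 0 becomes:
    y'' + 25 = 0
General solution: y(x) = -(25/2) x^2 + A x + B, where A and B are arbitrary constants fixed by the endpoint conditions.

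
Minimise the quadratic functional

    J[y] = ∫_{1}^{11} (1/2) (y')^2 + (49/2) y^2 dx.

The Lagrangian is L = (1/2) (y')^2 + (49/2) y^2.
Compute ∂L/∂y = 49y, ∂L/∂y' = y'.
The Euler-Lagrange equation d/dx(∂L/∂y') − ∂L/∂y = 0 reduces to
    y'' − 49 y = 0.
Its general solution is
    y(x) = A e^(7x) + B e^(−7x),
with A, B fixed by the endpoint conditions.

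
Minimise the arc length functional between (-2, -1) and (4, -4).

Arc-length functional: J[y] = ∫ sqrt(1 + (y')^2) dx.
Lagrangian L = sqrt(1 + (y')^2) has no explicit y dependence, so ∂L/∂y = 0 and the Euler-Lagrange equation gives
    d/dx( y' / sqrt(1 + (y')^2) ) = 0  ⇒  y' / sqrt(1 + (y')^2) = const.
Hence y' is constant, so y(x) is affine.
Fitting the endpoints (-2, -1) and (4, -4):
    slope m = ((-4) − (-1)) / (4 − (-2)) = -1/2,
    intercept c = (-1) − m·(-2) = -2.
Extremal: y(x) = (-1/2) x - 2.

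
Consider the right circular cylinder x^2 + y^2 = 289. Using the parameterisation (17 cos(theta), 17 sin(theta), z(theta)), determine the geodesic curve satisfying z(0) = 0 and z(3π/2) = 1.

Parameterise the cylinder of radius R = 17 as
    r(θ) = (17 cos θ, 17 sin θ, z(θ)).
The arc-length element is
    ds = sqrt(289 + (dz/dθ)^2) dθ,
so the Lagrangian is L = sqrt(289 + z'^2).
L depends on z' only, not on z or θ, so ∂L/∂z = 0 and
    ∂L/∂z' = z' / sqrt(289 + z'^2).
The Euler-Lagrange equation gives
    d/dθ( z' / sqrt(289 + z'^2) ) = 0,
so z' is constant. Integrating once:
    z(θ) = a θ + b,
a helix on the cylinder (a straight line when the cylinder is unrolled). The constants a, b are determined by the endpoint conditions.
With endpoint conditions z(0) = 0 and z(3π/2) = 1: from z(0) = b we get b = 0, and a·3π/2 + 0 = 1 gives a = 2/(3π), so
    z(θ) = (2/(3π)) θ.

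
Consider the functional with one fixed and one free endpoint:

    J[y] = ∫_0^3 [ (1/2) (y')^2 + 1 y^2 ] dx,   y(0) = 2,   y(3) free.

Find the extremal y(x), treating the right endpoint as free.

The Lagrangian L = (1/2) (y')^2 + 1 y^2 gives
    ∂L/∂y = 2 y,   ∂L/∂y' = y'.
Euler-Lagrange: y'' − 2 y = 0.
With k = sqrt(2), the general solution is
    y(x) = A cosh(sqrt(2) x) + B sinh(sqrt(2) x).
Fixed left endpoint y(0) = 2 ⇒ A = 2.
The right endpoint x = 3 is free, so the natural (transversality) condition is ∂L/∂y' |_{x=3} = 0, i.e. y'(3) = 0.
Compute y'(x) = A k sinh(k x) + B k cosh(k x), so
    y'(3) = A k sinh(k·3) + B k cosh(k·3) = 0
    ⇒ B = −A tanh(k·3) = − 2 tanh(sqrt(2)·3).
Therefore the extremal is
    y(x) = 2 cosh(sqrt(2) x) − 2 tanh(sqrt(2)·3) sinh(sqrt(2) x).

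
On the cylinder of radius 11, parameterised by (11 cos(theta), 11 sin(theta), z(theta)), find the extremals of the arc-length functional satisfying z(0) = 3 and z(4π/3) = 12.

Parameterise the cylinder of radius R = 11 as
    r(θ) = (11 cos θ, 11 sin θ, z(θ)).
The arc-length element is
    ds = sqrt(121 + (dz/dθ)^2) dθ,
so the Lagrangian is L = sqrt(121 + z'^2).
L depends on z' only, not on z or θ, so ∂L/∂z = 0 and
    ∂L/∂z' = z' / sqrt(121 + z'^2).
The Euler-Lagrange equation gives
    d/dθ( z' / sqrt(121 + z'^2) ) = 0,
so z' is constant. Integrating once:
    z(θ) = a θ + b,
a helix on the cylinder (a straight line when the cylinder is unrolled). The constants a, b are determined by the endpoint conditions.
With endpoint conditions z(0) = 3 and z(4π/3) = 12: from z(0) = b we get b = 3, and a·4π/3 + 3 = 12 gives a = 27/(4π), so
    z(θ) = (27/(4π)) θ + 3.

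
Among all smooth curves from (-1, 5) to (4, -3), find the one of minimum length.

Arc-length functional: J[y] = ∫ sqrt(1 + (y')^2) dx.
Lagrangian L = sqrt(1 + (y')^2) has no explicit y dependence, so ∂L/∂y = 0 and the Euler-Lagrange equation gives
    d/dx( y' / sqrt(1 + (y')^2) ) = 0  ⇒  y' / sqrt(1 + (y')^2) = const.
Hence y' is constant, so y(x) is affine.
Fitting the endpoints (-1, 5) and (4, -3):
    slope m = ((-3) − 5) / (4 − (-1)) = -8/5,
    intercept c = 5 − m·(-1) = 17/5.
Extremal: y(x) = (-8/5) x + 17/5.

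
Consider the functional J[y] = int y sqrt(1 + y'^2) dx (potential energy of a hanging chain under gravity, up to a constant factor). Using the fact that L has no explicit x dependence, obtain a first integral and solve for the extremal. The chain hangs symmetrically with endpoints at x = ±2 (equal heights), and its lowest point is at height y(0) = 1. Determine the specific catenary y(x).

The Lagrangian L(y, y') = y sqrt(1 + y'^2) has no explicit x dependence, so the Beltrami identity applies:
    L − y' ∂L/∂y' = C.
Compute ∂L/∂y' = y · y' / sqrt(1 + y'^2). Then
    L − y' ∂L/∂y'
    = y sqrt(1 + y'^2) − y · y'^2 / sqrt(1 + y'^2)
    = y (1 + y'^2 − y'^2) / sqrt(1 + y'^2)
    = y / sqrt(1 + y'^2) = C.
Squaring gives y^2 = C^2 (1 + y'^2), i.e.
    y'^2 = y^2 / C^2 − 1.
Separating variables,
    dy / sqrt(y^2 − C^2) = dx / C,
and integrating gives arccosh(y / C) = (x − a)/C, so
    y(x) = C cosh((x − a)/C),
the catenary. The constants C and a are fixed by the two endpoint conditions (and, for the hanging-chain problem, the length constraint selects C).
Now fit the given data. The endpoints x = ±2 are symmetric at equal height, so the catenary is even about its minimum: a = 0 and y(x) = C cosh(x/C). The lowest point is y(0) = C cosh(0) = C, and we are told y(0) = 1, so C = 1. Therefore
    y(x) = cosh(x),
and at the endpoints
    y(±2) = cosh(2).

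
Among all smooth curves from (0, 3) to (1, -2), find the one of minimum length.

Arc-length functional: J[y] = ∫ sqrt(1 + (y')^2) dx.
Lagrangian L = sqrt(1 + (y')^2) has no explicit y dependence, so ∂L/∂y = 0 and the Euler-Lagrange equation gives
    d/dx( y' / sqrt(1 + (y')^2) ) = 0  ⇒  y' / sqrt(1 + (y')^2) = const.
Hence y' is constant, so y(x) is affine.
Fitting the endpoints (0, 3) and (1, -2):
    slope m = ((-2) − 3) / (1 − 0) = -5,
    intercept c = 3 − m·0 = 3.
Extremal: y(x) = -5 x + 3.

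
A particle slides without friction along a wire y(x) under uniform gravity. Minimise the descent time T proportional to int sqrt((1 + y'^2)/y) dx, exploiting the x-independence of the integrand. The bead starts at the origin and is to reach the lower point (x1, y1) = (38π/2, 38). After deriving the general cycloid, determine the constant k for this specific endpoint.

The Lagrangian L = sqrt((1 + y'^2) / y) has no explicit x dependence, so the Beltrami identity applies:
    L − y' ∂L/∂y' = C.
Compute ∂L/∂y' = y' / sqrt(y (1 + y'^2)).
Substitute:
    sqrt((1 + y'^2)/y) − y'·y' / sqrt(y (1 + y'^2))
    = (1 + y'^2) / sqrt(y (1 + y'^2)) − y'^2 / sqrt(y (1 + y'^2))
    = 1 / sqrt(y (1 + y'^2)) = C.
Squaring and rearranging gives the first integral
    y (1 + y'^2) = 1/C^2 =: k   (constant).
Solving this first-order ODE by the substitution
    y = (k/2)(1 − cos θ)
yields the cycloid parameterisation
    x(θ) = (k/2)(θ − sin θ),   y(θ) = (k/2)(1 − cos θ).
The constant k is fixed by the endpoint condition.
Now fit the given lower endpoint (x1, y1) = (38π/2, 38). At the bottom of the first arch (θ = π), the parametric equations give
    y(π) = (k/2)(1 − cos π) = k,
    x(π) = (k/2)(π − sin π) = kπ/2.
Matching y(π) = 38 gives k = 38, consistent with x(π) = 38π/2. Therefore the specific cycloid is
    x(θ) = (38/2)(θ − sin θ),   y(θ) = (38/2)(1 − cos θ).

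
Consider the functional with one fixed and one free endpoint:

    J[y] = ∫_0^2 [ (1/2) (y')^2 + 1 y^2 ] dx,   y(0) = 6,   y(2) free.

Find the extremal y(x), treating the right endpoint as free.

The Lagrangian L = (1/2) (y')^2 + 1 y^2 gives
    ∂L/∂y = 2 y,   ∂L/∂y' = y'.
Euler-Lagrange: y'' − 2 y = 0.
With k = sqrt(2), the general solution is
    y(x) = A cosh(sqrt(2) x) + B sinh(sqrt(2) x).
Fixed left endpoint y(0) = 6 ⇒ A = 6.
The right endpoint x = 2 is free, so the natural (transversality) condition is ∂L/∂y' |_{x=2} = 0, i.e. y'(2) = 0.
Compute y'(x) = A k sinh(k x) + B k cosh(k x), so
    y'(2) = A k sinh(k·2) + B k cosh(k·2) = 0
    ⇒ B = −A tanh(k·2) = − 6 tanh(sqrt(2)·2).
Therefore the extremal is
    y(x) = 6 cosh(sqrt(2) x) − 6 tanh(sqrt(2)·2) sinh(sqrt(2) x).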